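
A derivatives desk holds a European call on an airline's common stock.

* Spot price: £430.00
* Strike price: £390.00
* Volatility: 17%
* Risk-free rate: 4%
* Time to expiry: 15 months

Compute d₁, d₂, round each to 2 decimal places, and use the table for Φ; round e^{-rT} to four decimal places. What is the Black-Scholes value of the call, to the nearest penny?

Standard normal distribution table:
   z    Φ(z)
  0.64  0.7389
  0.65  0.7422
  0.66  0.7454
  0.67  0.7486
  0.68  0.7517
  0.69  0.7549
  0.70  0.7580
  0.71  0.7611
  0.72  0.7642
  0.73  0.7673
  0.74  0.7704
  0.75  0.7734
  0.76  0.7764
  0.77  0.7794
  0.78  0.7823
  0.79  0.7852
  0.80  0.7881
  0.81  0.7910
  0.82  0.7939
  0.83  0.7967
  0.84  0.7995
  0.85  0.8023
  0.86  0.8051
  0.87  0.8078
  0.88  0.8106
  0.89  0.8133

£68.50

σ√T = 0.17·√1.25 = 0.1901
d₁ = [ln(430/390) + (0.04 + 0.17²/2)·1.25] / 0.1901 = [0.0976 + 0.0681] / 0.1901 = 0.8718 → 0.87
d₂ = d₁ − σ√T = 0.8718 − 0.1901 = 0.6817 → 0.68
e^(−rT) = e^(−0.04·1.25) = 0.9512
C = 430·N(0.87) − 390·0.9512·N(0.68) = 430·0.8078 − 390·0.9512·0.7517 = 347.3540 − 278.8566 = 68.4974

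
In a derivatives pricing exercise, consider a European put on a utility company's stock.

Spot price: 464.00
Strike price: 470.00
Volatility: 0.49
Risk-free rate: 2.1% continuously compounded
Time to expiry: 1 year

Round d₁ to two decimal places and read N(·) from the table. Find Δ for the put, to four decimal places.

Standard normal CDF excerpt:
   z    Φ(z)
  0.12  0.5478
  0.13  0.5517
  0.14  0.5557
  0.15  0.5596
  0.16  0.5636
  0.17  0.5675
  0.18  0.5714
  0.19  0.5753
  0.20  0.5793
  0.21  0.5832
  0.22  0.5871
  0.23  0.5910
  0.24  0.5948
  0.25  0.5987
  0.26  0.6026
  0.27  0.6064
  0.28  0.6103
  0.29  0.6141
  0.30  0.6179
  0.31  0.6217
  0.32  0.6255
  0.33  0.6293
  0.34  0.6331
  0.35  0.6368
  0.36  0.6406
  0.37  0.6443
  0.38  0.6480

-0.3974

T = 1;  σ√T = 0.4900
d₁ = [ln(464/470) + (0.021 + 0.49²/2)·1] / 0.4900 = [-0.0128 + 0.1410] / 0.4900 = 0.2616 which rounds to 0.26
N(d₁) = N(0.26) = 0.6026
Δ_put = N(d₁) − 1 = 0.6026 − 1 = -0.3974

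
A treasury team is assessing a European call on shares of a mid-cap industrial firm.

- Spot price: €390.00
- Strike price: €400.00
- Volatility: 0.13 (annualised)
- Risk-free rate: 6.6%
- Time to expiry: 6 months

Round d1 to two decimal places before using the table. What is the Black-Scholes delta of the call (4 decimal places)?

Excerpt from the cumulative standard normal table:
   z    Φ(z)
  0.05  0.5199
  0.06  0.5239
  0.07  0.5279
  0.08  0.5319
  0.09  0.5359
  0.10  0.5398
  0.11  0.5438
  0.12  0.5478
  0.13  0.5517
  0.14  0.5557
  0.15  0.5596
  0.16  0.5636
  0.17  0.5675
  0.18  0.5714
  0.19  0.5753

σ√T = 0.13·√0.5 = 0.0919
d₁ = [ln(390/400) + (0.066 + ½·0.13²)·0.5] / (σ√T) = (-0.0253 + 0.0372) / 0.0919 = 0.1295 which rounds to 0.13
N(d₁) = N(0.13) = 0.5517
Δ_call = N(d₁) = 0.5517

0.5517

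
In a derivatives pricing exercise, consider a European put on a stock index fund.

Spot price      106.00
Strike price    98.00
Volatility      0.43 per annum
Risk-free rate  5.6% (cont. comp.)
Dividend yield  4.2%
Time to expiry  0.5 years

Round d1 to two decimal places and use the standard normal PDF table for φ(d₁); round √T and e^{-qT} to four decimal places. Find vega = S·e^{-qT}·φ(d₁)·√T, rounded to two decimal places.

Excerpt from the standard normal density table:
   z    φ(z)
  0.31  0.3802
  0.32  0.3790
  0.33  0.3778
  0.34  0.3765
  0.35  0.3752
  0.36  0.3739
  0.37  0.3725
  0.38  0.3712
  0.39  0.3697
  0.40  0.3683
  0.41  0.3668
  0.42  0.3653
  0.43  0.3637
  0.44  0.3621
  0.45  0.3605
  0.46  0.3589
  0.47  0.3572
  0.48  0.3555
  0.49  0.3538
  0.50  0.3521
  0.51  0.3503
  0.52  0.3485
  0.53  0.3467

26.69

T = 0.5;  σ√T = 0.3041
d₁ = [ln(106/98) + (0.056 − 0.042 + 0.43²/2)·0.5] / 0.3041 = [0.0785 + 0.0532] / 0.3041 = 0.4331 which rounds to 0.43
√T = √0.5 = 0.7071
φ(d₁) = φ(0.43) = 0.3637
exp(−qT) = exp(−0.042·0.5) = 0.9792
vega = S·exp(−qT)·φ(d₁)·√T = 106·0.9792·0.3637·0.7071 = 26.6932
(The call has the same vega.)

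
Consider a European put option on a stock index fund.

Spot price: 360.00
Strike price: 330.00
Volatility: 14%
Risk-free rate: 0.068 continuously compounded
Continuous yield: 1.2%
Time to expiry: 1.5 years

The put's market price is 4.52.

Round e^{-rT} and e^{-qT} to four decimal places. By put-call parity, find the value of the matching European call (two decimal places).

60.12

exp(−qT) = exp(−0.012·1.5) = 0.9822;  exp(−rT) = exp(−0.068·1.5) = 0.9030
Put-call parity: C − P = S·e^(−qT) − K·e^(−rT) = 360·0.9822 − 330·0.9030 = 353.5920 − 297.9900 = 55.6020
C = P + (C − P) = 4.52 + (55.6020) = 60.1220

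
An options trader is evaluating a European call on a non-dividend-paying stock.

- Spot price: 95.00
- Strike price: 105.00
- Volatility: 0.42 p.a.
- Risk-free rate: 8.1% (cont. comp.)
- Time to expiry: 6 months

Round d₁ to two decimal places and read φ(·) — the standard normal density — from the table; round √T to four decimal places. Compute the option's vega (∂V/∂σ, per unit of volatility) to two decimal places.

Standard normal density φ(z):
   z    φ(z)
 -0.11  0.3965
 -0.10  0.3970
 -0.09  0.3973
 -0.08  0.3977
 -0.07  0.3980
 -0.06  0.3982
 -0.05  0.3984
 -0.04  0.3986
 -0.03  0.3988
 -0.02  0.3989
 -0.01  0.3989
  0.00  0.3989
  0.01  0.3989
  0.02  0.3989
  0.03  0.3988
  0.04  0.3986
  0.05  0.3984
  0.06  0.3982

T = 0.5;  σ√T = 0.2970
ln(S/K) + (r + σ²/2)T = ln(95/105) + (0.081 + 0.42²/2)·0.5 = -0.1001 + 0.0846 = -0.0155
d₁ = -0.0155 / 0.2970 = -0.0521 ⇒ -0.05
√T = √0.5 = 0.7071
φ(d₁) = φ(-0.05) = 0.3984
vega = S·φ(d₁)·√T = 95·0.3984·0.7071 = 26.7623

26.76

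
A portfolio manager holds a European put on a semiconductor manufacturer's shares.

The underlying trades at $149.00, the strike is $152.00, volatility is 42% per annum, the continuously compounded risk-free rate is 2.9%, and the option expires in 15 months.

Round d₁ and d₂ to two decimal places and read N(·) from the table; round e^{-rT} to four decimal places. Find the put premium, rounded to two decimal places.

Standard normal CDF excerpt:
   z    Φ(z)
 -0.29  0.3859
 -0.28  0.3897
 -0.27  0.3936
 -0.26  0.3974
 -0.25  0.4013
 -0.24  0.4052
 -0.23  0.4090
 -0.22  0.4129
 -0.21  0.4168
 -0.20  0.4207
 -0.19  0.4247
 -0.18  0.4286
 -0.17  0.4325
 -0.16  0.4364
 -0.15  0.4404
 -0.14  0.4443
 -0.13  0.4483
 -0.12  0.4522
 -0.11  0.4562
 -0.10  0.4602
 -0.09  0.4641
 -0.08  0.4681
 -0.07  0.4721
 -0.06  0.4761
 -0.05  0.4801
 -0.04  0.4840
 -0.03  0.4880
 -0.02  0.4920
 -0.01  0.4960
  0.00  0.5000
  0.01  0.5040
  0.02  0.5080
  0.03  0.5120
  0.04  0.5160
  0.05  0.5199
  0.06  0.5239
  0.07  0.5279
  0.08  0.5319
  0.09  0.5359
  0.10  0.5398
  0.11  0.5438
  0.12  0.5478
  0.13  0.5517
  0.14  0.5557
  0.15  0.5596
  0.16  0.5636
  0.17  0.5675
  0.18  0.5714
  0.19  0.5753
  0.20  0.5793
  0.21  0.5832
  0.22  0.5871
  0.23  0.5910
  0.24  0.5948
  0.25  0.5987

$26.27

σ√T = 0.42·√1.25 = 0.4696
d₁ = [ln(149/152) + (0.029 + 0.42²/2)·1.25] / 0.4696 = [-0.0199 + 0.1465] / 0.4696 = 0.2695 ⇒ 0.27
d₂ = d₁ − σ√T = 0.2695 − 0.4696 = -0.2000 ⇒ -0.20
e^(−rT) = e^(−0.029·1.25) = 0.9644
N(−d₂) = N(0.20) = 0.5793;  N(−d₁) = N(-0.27) = 0.3936
P = 152·0.9644·0.5793 − 149·0.3936 = 84.9189 − 58.6464 = 26.2725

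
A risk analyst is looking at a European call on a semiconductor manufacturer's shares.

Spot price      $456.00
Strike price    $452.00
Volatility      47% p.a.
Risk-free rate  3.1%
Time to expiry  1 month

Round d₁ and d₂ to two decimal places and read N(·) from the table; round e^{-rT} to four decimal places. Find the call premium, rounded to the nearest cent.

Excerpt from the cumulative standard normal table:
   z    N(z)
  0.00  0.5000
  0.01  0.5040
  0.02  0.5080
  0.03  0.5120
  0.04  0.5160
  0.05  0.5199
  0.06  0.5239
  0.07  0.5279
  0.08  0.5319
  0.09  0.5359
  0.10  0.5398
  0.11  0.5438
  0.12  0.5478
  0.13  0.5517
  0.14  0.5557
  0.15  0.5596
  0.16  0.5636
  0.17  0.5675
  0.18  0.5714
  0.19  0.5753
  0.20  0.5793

$26.16

σ√T = 0.47 × 0.2887 = 0.1357
d₁ = [ln(456/452) + (0.031 + ½·0.47²)·0.08333] / (σ√T) = (0.0088 + 0.0118) / 0.1357 = 0.1518 ⇒ 0.15
d₂ = 0.1518 − 0.1357 = 0.0161 ⇒ 0.02
e^(−rT) = e^(−0.031·0.08333) = 0.9974
C = 456·N(0.15) − 452·0.9974·N(0.02) = 456·0.5596 − 452·0.9974·0.5080 = 255.1776 − 229.0190 = 26.1586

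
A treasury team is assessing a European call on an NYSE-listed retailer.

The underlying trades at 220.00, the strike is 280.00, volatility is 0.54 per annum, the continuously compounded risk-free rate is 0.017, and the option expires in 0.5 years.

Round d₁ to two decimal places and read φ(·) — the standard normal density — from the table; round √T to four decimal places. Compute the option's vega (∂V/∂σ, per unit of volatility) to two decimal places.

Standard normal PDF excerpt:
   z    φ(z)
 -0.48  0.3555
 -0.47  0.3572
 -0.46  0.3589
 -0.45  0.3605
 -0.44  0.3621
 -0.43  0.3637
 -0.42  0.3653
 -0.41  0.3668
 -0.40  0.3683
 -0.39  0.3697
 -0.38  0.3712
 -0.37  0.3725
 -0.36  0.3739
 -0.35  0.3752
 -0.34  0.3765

56.83

σ√T = 0.54 × 0.7071 = 0.3818
d₁ = [ln(220/280) + (0.017 + 0.54²/2)·0.5] / 0.3818 = [-0.2412 + 0.0814] / 0.3818 = -0.4184 which rounds to -0.42
√T = √0.5 = 0.7071
φ(d₁) = φ(-0.42) = 0.3653
vega = S·φ(d₁)·√T = 220·0.3653·0.7071 = 56.8268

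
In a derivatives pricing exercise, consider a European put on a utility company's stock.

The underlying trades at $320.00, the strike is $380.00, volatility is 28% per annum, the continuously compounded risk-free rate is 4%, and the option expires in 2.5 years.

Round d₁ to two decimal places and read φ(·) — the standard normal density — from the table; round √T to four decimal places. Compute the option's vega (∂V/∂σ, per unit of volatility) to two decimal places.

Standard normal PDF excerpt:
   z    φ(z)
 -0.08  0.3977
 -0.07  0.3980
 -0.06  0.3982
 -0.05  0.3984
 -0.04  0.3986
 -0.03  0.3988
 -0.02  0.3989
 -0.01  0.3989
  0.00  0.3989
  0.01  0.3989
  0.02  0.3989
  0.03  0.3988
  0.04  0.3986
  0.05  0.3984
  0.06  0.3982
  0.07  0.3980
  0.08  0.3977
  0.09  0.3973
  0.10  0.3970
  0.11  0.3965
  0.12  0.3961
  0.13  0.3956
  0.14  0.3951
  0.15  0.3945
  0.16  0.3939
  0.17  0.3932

σ√T = 0.28 × 1.5811 = 0.4427
d₁ = [ln(320/380) + (0.04 + 0.28²/2)·2.5] / 0.4427 = [-0.1719 + 0.1980] / 0.4427 = 0.0591 ≈ 0.06
√T = √2.5 = 1.5811
φ(d₁) = φ(0.06) = 0.3982
vega = S·φ(d₁)·√T = 320·0.3982·1.5811 = 201.4701
(Call and put vega coincide under Black-Scholes.)

201.47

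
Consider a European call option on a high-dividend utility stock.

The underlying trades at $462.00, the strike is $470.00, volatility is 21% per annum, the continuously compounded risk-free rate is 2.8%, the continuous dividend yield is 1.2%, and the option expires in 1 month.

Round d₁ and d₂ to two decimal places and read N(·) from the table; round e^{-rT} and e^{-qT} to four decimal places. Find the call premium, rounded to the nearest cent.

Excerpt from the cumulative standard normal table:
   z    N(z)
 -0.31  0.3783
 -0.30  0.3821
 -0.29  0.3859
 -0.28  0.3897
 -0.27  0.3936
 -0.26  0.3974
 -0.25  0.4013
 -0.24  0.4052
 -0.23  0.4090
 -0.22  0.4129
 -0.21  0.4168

σ√T = 0.21 × 0.2887 = 0.0606
d₁ = [ln(462/470) + (0.028 − 0.012 + 0.21²/2)·0.08333] / 0.0606 = [-0.0172 + 0.0032] / 0.0606 = -0.2309 → -0.23
d₂ = d₁ − σ√T = -0.2309 − 0.0606 = -0.2915 → -0.29
e^(−qT) = e^(−0.012·0.08333) = 0.9990;  e^(−rT) = e^(−0.028·0.08333) = 0.9977
C = 462·0.9990·N(-0.23) − 470·0.9977·N(-0.29) = 462·0.9990·0.4090 − 470·0.9977·0.3859 = 188.7690 − 180.9558 = 7.8132

$7.81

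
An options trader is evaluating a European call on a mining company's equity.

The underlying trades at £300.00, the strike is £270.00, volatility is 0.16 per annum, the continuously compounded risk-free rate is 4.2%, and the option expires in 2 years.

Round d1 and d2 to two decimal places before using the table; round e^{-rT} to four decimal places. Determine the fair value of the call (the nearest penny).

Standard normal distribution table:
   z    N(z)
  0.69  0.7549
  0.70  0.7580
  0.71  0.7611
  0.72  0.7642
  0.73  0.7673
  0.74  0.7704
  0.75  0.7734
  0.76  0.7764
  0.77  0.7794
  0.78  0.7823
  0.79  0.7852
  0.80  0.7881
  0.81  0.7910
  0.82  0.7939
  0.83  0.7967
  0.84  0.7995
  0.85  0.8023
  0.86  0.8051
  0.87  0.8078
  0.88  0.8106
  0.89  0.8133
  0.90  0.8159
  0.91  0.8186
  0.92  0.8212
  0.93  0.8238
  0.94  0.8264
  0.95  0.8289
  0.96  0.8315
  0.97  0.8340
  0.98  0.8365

£58.97

σ√T = 0.16·√2 = 0.2263
ln(S/K) + (r + σ²/2)T = ln(300/270) + (0.042 + 0.16²/2)·2 = 0.1054 + 0.1096 = 0.2150
d₁ = 0.2150 / 0.2263 = 0.9500 → 0.95
d₂ = d₁ − σ√T = 0.9500 − 0.2263 = 0.7237 → 0.72
exp(−rT) = exp(−0.042·2) = 0.9194
N(d₁) = N(0.95) = 0.8289;  N(d₂) = N(0.72) = 0.7642
C = 300·0.8289 − 270·0.9194·0.7642 = 248.6700 − 189.7035 = 58.9665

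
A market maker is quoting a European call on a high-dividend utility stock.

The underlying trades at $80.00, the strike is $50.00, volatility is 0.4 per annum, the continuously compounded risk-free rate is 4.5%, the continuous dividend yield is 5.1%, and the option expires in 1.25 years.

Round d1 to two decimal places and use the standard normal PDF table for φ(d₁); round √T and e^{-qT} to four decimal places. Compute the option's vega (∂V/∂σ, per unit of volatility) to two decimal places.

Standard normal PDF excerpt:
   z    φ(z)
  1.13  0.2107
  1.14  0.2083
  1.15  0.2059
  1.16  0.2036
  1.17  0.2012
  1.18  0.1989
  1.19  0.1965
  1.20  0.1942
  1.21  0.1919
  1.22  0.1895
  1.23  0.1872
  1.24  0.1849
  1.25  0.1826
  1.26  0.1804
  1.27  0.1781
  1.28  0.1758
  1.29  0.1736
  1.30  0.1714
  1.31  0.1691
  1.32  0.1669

15.14

σ√T = 0.4·√1.25 = 0.4472
d₁ = [ln(80/50) + (0.045 − 0.051 + 0.4²/2)·1.25] / 0.4472 = [0.4700 + 0.0925] / 0.4472 = 1.2578 which rounds to 1.26
√T = √1.25 = 1.1180
φ(d₁) = φ(1.26) = 0.1804
e^(−qT) = e^(−0.051·1.25) = 0.9382
vega = S·e^(−qT)·φ(d₁)·√T = 80·0.9382·0.1804·1.1180 = 15.1378
(Vega is the same for a European call and put with the same parameters.)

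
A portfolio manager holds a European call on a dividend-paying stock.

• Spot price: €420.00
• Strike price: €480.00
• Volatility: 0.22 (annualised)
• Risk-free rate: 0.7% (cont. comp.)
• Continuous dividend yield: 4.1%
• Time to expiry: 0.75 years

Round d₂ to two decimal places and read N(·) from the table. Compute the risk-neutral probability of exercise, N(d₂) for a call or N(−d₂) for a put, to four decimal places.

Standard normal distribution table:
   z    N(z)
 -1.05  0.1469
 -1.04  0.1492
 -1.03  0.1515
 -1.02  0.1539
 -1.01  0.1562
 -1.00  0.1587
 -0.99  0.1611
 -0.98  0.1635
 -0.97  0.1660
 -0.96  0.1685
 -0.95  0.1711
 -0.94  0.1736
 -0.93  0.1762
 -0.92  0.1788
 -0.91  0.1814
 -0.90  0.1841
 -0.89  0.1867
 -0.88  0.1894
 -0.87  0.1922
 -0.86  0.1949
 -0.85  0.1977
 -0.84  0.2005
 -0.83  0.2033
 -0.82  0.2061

σ√T = 0.22 × 0.8660 = 0.1905
d₁ = [ln(420/480) + (0.007 − 0.041 + ½·0.22²)·0.75] / (σ√T) = (-0.1335 − 0.0074) / 0.1905 = -0.7394 ≈ -0.74
d₂ = -0.7394 − 0.1905 = -0.9300 ≈ -0.93
Pr(exercise) under Q = N(d₂) = 0.1762

0.1762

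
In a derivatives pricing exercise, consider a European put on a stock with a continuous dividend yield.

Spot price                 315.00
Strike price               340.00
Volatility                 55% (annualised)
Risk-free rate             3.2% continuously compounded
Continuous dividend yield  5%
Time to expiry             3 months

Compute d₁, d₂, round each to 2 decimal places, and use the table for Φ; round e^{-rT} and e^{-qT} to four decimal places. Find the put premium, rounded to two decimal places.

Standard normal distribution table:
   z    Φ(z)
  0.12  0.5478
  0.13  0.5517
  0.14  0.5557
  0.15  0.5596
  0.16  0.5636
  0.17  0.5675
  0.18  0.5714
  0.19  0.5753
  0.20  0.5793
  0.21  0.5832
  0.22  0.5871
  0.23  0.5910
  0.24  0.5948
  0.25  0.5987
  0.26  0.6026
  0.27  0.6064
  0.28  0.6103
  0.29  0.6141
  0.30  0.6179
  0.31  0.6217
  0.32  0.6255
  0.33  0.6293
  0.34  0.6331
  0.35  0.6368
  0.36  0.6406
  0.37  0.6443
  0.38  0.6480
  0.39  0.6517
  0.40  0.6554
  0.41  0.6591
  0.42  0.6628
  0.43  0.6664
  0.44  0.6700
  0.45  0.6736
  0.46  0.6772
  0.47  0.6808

49.43

σ√T = 0.55·√0.25 = 0.2750
d₁ = [ln(315/340) + (0.032 − 0.05 + 0.55²/2)·0.25] / 0.2750 = [-0.0764 + 0.0333] / 0.2750 = -0.1566 which rounds to -0.16
d₂ = d₁ − σ√T = -0.1566 − 0.2750 = -0.4316 which rounds to -0.43
e^(−qT) = e^(−0.05·0.25) = 0.9876;  e^(−rT) = e^(−0.032·0.25) = 0.9920
P = 340·0.9920·N(0.43) − 315·0.9876·N(0.16) = 340·0.9920·0.6664 − 315·0.9876·0.5636 = 224.7634 − 175.3326 = 49.4308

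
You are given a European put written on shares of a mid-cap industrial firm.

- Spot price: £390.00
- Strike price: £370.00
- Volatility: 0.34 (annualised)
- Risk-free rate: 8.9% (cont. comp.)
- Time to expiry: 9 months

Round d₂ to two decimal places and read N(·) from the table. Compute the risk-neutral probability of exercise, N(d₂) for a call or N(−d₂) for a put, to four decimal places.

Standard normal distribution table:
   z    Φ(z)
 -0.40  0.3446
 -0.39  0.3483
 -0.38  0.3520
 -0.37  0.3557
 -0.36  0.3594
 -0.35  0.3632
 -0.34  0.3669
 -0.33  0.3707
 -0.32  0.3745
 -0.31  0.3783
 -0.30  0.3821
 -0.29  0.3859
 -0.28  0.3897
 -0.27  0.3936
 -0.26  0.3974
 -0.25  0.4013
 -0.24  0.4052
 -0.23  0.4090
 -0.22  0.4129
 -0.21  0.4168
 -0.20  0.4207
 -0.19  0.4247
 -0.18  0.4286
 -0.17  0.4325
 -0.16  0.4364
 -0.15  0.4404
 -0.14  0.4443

σ√T = 0.34·√0.75 = 0.2944
d₁ = [ln(390/370) + (0.089 + 0.34²/2)·0.75] / 0.2944 = [0.0526 + 0.1101] / 0.2944 = 0.5527 which rounds to 0.55
d₂ = d₁ − σ√T = 0.5527 − 0.2944 = 0.2583 which rounds to 0.26
Pr(exercise) under Q = N(−d₂) = N(-0.26) = 0.3974

0.3974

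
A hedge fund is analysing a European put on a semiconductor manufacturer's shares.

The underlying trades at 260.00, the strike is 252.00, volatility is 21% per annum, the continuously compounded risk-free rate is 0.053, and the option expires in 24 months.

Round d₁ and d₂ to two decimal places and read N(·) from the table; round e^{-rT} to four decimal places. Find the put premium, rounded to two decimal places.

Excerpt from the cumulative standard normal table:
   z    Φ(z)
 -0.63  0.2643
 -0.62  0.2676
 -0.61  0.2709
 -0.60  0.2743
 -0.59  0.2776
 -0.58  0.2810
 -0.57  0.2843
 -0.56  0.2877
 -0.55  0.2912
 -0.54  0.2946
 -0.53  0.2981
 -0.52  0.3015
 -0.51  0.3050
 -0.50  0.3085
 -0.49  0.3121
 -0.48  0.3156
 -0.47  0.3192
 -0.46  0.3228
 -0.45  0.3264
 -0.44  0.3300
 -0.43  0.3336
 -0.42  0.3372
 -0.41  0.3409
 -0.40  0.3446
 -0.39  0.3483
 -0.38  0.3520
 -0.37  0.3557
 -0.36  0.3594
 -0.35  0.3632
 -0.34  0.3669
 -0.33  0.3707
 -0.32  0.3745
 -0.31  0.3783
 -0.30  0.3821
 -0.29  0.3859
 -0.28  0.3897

T = 2;  σ√T = 0.2970
d₁ = [ln(260/252) + (0.053 + 0.21²/2)·2] / 0.2970 = [0.0313 + 0.1501] / 0.2970 = 0.6106 → 0.61
d₂ = d₁ − σ√T = 0.6106 − 0.2970 = 0.3137 → 0.31
exp(−rT) = exp(−0.053·2) = 0.8994
N(−d₂) = N(-0.31) = 0.3783;  N(−d₁) = N(-0.61) = 0.2709
P = 252·0.8994·0.3783 − 260·0.2709 = 85.7412 − 70.4340 = 15.3072

15.31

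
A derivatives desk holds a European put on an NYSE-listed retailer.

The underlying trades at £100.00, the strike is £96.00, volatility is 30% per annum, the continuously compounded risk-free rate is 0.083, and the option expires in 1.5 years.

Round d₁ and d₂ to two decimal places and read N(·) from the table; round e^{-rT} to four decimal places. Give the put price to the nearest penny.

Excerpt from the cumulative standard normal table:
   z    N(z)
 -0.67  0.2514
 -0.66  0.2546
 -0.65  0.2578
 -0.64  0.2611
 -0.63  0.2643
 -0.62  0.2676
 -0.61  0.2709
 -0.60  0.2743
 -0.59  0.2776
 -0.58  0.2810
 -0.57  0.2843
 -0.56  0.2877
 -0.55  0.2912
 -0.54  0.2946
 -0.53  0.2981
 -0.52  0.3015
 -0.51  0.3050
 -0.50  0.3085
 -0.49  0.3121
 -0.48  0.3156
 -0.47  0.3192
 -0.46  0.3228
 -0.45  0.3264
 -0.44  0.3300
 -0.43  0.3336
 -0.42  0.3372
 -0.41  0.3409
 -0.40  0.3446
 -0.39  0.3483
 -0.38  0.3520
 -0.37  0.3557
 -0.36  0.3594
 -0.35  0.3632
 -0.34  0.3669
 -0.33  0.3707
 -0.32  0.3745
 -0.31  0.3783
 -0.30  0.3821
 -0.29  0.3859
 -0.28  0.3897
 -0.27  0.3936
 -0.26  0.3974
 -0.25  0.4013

σ√T = 0.3·√1.5 = 0.3674
d₁ = [ln(100/96) + (0.083 + 0.3²/2)·1.5] / 0.3674 = [0.0408 + 0.1920] / 0.3674 = 0.6337 ⇒ 0.63
d₂ = d₁ − σ√T = 0.6337 − 0.3674 = 0.2662 ⇒ 0.27
exp(−rT) = exp(−0.083·1.5) = 0.8829
P = 96·0.8829·N(-0.27) − 100·N(-0.63) = 96·0.8829·0.3936 − 100·0.2643 = 33.3609 − 26.4300 = 6.9309

£6.93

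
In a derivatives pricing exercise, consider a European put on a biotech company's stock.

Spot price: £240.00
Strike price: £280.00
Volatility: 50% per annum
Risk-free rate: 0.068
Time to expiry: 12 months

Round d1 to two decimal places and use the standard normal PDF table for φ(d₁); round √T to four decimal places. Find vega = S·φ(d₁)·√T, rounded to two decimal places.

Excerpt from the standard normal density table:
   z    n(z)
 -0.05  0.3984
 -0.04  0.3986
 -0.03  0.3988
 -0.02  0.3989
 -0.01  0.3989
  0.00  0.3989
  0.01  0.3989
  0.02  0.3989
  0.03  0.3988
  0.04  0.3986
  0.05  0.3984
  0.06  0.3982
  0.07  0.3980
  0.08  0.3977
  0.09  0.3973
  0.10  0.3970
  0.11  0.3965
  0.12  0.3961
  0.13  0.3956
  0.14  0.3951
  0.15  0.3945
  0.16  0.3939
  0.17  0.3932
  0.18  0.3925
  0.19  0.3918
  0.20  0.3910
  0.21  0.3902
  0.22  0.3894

95.45

σ√T = 0.5·√1 = 0.5000
d₁ = [ln(240/280) + (0.068 + 0.5²/2)·1] / 0.5000 = [-0.1542 + 0.1930] / 0.5000 = 0.0777 ≈ 0.08
√T = √1 = 1.0000
φ(d₁) = φ(0.08) = 0.3977
vega = S·φ(d₁)·√T = 240·0.3977·1.0000 = 95.4480
(The call has the same vega.)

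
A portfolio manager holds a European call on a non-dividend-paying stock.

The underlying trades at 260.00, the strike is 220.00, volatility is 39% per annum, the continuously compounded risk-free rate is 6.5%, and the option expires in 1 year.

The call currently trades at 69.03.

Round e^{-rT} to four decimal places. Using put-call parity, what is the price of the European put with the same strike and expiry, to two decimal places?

e^(−rT) = e^(−0.065·1) = 0.9371
Put-call parity: C − P = S − K·e^(−rT) = 260 − 220·0.9371 = 260 − 206.1620 = 53.8380
P = C − (C − P) = 69.03 − (53.8380) = 15.1920

15.19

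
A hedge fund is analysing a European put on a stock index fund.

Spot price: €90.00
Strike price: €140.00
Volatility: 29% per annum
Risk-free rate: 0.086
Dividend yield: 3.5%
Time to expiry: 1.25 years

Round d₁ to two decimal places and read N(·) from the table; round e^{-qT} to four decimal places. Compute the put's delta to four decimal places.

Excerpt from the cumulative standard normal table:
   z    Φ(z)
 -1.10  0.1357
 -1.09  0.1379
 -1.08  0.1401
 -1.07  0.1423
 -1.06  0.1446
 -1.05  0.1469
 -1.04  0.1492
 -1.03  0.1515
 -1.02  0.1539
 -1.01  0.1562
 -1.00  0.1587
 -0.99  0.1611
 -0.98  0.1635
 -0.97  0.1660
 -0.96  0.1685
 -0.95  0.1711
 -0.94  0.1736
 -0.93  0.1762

-0.8053

σ√T = 0.29 × 1.1180 = 0.3242
ln(S/K) + (r − q + σ²/2)T = ln(90/140) + (0.086 − 0.035 + 0.29²/2)·1.25 = -0.4418 + 0.1163 = -0.3255
d₁ = -0.3255 / 0.3242 = -1.0040 which rounds to -1.00
N(d₁) = N(-1.00) = 0.1587
Δ_put = e^(−qT)·(N(d₁) − 1) = 0.9572·(0.1587 − 1) = -0.8053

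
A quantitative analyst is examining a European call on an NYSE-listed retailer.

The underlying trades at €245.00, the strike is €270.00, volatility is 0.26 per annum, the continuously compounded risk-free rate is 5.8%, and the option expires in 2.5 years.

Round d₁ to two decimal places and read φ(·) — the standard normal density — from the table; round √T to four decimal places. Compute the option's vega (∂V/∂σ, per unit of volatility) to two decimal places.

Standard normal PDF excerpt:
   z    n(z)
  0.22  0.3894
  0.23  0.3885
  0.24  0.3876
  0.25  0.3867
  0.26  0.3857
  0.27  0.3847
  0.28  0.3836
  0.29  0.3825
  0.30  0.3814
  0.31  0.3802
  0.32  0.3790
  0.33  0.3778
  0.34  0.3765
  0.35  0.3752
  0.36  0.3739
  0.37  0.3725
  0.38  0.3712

146.81

σ√T = 0.26 × 1.5811 = 0.4111
d₁ = [ln(245/270) + (0.058 + 0.26²/2)·2.5] / 0.4111 = [-0.0972 + 0.2295] / 0.4111 = 0.3219 ⇒ 0.32
√T = √2.5 = 1.5811
φ(d₁) = φ(0.32) = 0.3790
vega = S·φ(d₁)·√T = 245·0.3790·1.5811 = 146.8130
(Call and put vega coincide under Black-Scholes.)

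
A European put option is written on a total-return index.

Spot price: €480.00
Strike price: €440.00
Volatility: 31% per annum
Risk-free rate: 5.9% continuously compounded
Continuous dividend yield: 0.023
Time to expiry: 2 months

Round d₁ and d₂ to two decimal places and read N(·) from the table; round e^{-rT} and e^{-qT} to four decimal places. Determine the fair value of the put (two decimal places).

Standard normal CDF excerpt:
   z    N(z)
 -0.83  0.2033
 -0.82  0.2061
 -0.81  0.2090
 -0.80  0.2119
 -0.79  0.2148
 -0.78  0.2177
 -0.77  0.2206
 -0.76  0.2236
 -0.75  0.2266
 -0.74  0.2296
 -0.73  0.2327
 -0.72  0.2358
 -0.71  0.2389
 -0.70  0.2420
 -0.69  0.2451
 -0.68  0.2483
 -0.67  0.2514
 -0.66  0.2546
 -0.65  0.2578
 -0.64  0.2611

σ√T = 0.31·√0.1667 = 0.1266
d₁ = [ln(480/440) + (0.059 − 0.023 + 0.31²/2)·0.1667] / 0.1266 = [0.0870 + 0.0140] / 0.1266 = 0.7982 → 0.80
d₂ = d₁ − σ√T = 0.7982 − 0.1266 = 0.6717 → 0.67
exp(−qT) = exp(−0.023·0.1667) = 0.9962;  exp(−rT) = exp(−0.059·0.1667) = 0.9902
N(−d₂) = N(-0.67) = 0.2514;  N(−d₁) = N(-0.80) = 0.2119
P = 440·0.9902·0.2514 − 480·0.9962·0.2119 = 109.5320 − 101.3255 = 8.2065

€8.21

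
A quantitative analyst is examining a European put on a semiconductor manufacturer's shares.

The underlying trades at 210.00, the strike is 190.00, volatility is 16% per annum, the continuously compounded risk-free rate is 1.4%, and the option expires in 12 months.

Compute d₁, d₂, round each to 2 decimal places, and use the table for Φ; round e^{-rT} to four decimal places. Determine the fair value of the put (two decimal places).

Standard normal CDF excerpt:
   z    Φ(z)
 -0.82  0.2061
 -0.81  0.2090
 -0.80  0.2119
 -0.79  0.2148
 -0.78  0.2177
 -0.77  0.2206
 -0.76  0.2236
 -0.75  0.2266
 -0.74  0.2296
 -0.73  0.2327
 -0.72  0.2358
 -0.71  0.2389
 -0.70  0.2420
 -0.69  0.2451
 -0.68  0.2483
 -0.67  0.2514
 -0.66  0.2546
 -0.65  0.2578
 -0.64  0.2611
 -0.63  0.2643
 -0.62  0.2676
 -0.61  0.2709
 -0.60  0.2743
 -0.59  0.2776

T = 1;  σ√T = 0.1600
d₁ = [ln(210/190) + (0.014 + 0.16²/2)·1] / 0.1600 = [0.1001 + 0.0268] / 0.1600 = 0.7930 ≈ 0.79
d₂ = d₁ − σ√T = 0.7930 − 0.1600 = 0.6330 ≈ 0.63
e^(−rT) = e^(−0.014·1) = 0.9861
P = 190·0.9861·N(-0.63) − 210·N(-0.79) = 190·0.9861·0.2643 − 210·0.2148 = 49.5190 − 45.1080 = 4.4110

4.41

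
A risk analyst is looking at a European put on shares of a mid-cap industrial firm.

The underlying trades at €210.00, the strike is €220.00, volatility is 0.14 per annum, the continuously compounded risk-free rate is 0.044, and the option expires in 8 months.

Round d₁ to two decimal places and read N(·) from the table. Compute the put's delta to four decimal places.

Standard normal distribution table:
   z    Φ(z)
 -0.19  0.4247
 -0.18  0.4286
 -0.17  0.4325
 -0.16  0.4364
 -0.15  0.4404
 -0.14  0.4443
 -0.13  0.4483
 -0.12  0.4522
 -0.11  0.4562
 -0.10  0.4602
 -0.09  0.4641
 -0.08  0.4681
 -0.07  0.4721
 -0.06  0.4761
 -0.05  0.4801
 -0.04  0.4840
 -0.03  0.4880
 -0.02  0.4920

T = 0.6667;  σ√T = 0.1143
d₁ = [ln(210/220) + (0.044 + 0.14²/2)·0.6667] / 0.1143 = [-0.0465 + 0.0359] / 0.1143 = -0.0932 which rounds to -0.09
N(d₁) = N(-0.09) = 0.4641
Δ_put = N(d₁) − 1 = 0.4641 − 1 = -0.5359

-0.5359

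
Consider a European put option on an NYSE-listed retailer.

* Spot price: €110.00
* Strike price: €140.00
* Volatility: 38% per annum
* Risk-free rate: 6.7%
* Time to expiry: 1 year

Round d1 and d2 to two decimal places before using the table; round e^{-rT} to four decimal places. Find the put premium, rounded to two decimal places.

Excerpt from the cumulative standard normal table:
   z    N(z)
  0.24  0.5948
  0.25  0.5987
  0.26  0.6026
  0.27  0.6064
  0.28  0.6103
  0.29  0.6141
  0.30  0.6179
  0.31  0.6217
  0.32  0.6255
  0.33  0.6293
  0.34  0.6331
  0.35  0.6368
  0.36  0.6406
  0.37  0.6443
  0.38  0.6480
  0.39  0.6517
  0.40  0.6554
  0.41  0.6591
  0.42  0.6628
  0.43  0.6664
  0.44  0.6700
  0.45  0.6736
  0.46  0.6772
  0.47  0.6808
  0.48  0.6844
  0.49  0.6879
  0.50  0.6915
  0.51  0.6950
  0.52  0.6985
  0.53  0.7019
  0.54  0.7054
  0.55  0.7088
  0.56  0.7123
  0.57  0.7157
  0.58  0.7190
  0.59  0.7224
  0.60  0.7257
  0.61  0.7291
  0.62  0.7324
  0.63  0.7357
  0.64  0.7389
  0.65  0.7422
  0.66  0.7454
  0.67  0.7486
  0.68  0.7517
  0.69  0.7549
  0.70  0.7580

σ√T = 0.38·√1 = 0.3800
d₁ = [ln(110/140) + (0.067 + 0.38²/2)·1] / 0.3800 = [-0.2412 + 0.1392] / 0.3800 = -0.2683 which rounds to -0.27
d₂ = d₁ − σ√T = -0.2683 − 0.3800 = -0.6483 which rounds to -0.65
e^(−rT) = e^(−0.067·1) = 0.9352
N(−d₂) = N(0.65) = 0.7422;  N(−d₁) = N(0.27) = 0.6064
P = 140·0.9352·0.7422 − 110·0.6064 = 97.1748 − 66.7040 = 30.4708

€30.47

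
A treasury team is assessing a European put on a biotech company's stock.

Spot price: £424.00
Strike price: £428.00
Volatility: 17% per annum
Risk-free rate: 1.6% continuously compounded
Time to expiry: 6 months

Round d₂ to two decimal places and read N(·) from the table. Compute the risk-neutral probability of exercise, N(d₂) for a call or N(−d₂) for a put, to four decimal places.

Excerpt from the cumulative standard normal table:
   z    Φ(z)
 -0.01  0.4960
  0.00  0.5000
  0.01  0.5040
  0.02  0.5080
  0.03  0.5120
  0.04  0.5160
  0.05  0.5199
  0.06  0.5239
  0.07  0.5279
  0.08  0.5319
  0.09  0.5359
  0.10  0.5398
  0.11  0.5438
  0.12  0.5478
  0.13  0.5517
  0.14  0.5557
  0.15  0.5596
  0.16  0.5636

T = 0.5;  σ√T = 0.1202
d₁ = [ln(424/428) + (0.016 + 0.17²/2)·0.5] / 0.1202 = [-0.0094 + 0.0152] / 0.1202 = 0.0485 → 0.05
d₂ = d₁ − σ√T = 0.0485 − 0.1202 = -0.0717 → -0.07
Pr(exercise) under Q = N(−d₂) = N(0.07) = 0.5279

0.5279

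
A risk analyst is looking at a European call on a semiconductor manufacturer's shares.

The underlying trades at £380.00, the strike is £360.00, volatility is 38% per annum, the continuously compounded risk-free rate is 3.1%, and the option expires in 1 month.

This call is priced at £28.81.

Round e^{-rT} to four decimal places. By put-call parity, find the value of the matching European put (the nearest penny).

e^(−rT) = e^(−0.031·0.08333) = 0.9974
Put-call parity: C − P = S − K·e^(−rT) = 380 − 360·0.9974 = 380 − 359.0640 = 20.9360
P = C − (C − P) = 28.81 − (20.9360) = 7.8740

£7.87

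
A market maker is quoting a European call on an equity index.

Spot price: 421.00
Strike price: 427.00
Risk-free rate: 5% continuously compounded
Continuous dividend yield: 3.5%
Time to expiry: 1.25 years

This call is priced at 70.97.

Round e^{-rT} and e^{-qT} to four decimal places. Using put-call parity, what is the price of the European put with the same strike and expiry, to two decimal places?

69.11

exp(−qT) = exp(−0.035·1.25) = 0.9572;  exp(−rT) = exp(−0.05·1.25) = 0.9394
Put-call parity: C − P = S·e^(−qT) − K·e^(−rT) = 421·0.9572 − 427·0.9394 = 402.9812 − 401.1238 = 1.8574
P = C − (C − P) = 70.97 − (1.8574) = 69.1126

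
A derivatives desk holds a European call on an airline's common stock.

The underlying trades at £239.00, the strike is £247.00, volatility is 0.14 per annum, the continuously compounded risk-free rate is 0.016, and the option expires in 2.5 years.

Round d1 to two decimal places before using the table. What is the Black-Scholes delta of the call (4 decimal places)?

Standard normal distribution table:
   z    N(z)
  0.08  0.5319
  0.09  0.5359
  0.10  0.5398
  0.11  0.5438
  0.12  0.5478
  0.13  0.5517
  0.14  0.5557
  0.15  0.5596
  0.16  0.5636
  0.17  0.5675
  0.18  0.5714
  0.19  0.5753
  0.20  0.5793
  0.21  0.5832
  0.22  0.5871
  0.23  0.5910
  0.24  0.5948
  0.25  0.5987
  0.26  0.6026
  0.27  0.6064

0.5557

σ√T = 0.14·√2.5 = 0.2214
d₁ = [ln(239/247) + (0.016 + ½·0.14²)·2.5] / (σ√T) = (-0.0329 + 0.0645) / 0.2214 = 0.1426 ≈ 0.14
N(d₁) = N(0.14) = 0.5557
Δ_call = N(d₁) = 0.5557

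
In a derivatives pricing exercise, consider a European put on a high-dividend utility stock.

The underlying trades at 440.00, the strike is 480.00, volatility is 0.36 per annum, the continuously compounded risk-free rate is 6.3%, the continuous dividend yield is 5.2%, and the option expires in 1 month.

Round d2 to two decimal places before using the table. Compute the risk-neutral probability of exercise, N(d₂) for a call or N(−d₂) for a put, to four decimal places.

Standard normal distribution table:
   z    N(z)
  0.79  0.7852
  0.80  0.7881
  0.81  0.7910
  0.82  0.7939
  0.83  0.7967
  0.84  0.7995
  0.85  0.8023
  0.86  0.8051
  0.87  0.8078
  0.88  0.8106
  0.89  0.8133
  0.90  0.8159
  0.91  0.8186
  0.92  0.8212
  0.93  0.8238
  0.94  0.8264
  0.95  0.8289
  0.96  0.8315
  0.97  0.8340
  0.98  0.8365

0.8106

T = 0.08333;  σ√T = 0.1039
d₁ = [ln(440/480) + (0.063 − 0.052 + ½·0.36²)·0.08333] / (σ√T) = (-0.0870 + 0.0063) / 0.1039 = -0.7765 ≈ -0.78
d₂ = -0.7765 − 0.1039 = -0.8804 ≈ -0.88
Pr(exercise) under Q = N(−d₂) = N(0.88) = 0.8106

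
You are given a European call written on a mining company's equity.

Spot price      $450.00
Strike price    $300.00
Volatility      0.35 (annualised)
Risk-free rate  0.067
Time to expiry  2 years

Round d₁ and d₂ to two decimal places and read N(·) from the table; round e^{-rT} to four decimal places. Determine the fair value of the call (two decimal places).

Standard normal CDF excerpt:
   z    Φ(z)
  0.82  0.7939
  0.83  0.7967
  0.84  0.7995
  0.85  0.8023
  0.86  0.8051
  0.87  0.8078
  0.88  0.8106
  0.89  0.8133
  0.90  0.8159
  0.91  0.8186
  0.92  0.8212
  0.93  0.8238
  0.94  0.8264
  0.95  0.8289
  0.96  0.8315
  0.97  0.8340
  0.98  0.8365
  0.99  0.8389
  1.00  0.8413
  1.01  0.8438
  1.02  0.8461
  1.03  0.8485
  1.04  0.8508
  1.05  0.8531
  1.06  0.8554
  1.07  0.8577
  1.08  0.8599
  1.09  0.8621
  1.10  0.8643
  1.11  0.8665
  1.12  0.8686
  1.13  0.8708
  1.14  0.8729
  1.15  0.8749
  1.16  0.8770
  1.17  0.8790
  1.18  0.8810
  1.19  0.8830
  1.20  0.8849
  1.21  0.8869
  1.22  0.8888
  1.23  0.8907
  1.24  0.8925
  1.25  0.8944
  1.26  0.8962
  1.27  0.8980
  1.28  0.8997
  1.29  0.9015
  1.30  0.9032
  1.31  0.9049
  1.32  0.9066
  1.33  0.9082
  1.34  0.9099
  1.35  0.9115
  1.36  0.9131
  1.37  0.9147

$199.68

σ√T = 0.35·√2 = 0.4950
d₁ = [ln(450/300) + (0.067 + 0.35²/2)·2] / 0.4950 = [0.4055 + 0.2565] / 0.4950 = 1.3374 ⇒ 1.34
d₂ = d₁ − σ√T = 1.3374 − 0.4950 = 0.8424 ⇒ 0.84
exp(−rT) = exp(−0.067·2) = 0.8746
C = 450·N(1.34) − 300·0.8746·N(0.84) = 450·0.9099 − 300·0.8746·0.7995 = 409.4550 − 209.7728 = 199.6822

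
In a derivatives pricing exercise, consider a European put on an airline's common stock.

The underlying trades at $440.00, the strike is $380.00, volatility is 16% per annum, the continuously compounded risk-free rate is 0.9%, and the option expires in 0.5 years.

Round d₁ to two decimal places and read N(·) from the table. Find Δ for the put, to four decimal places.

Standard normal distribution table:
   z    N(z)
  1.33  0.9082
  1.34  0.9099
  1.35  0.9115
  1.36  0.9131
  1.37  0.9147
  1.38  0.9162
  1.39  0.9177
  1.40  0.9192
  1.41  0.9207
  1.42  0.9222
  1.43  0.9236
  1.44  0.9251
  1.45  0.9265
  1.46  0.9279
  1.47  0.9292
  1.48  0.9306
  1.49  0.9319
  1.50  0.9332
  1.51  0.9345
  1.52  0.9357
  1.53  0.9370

-0.0823

σ√T = 0.16·√0.5 = 0.1131
ln(S/K) + (r + σ²/2)T = ln(440/380) + (0.009 + 0.16²/2)·0.5 = 0.1466 + 0.0109 = 0.1575
d₁ = 0.1575 / 0.1131 = 1.3921 → 1.39
N(d₁) = N(1.39) = 0.9177
Δ_put = N(d₁) − 1 = 0.9177 − 1 = -0.0823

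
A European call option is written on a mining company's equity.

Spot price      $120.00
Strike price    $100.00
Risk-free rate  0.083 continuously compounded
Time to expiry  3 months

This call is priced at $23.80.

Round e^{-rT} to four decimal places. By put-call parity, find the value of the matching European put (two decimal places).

e^(−rT) = e^(−0.083·0.25) = 0.9795
Put-call parity: C − P = S − K·e^(−rT) = 120 − 100·0.9795 = 120 − 97.9500 = 22.0500
P = C − (C − P) = 23.80 − (22.0500) = 1.7500

$1.75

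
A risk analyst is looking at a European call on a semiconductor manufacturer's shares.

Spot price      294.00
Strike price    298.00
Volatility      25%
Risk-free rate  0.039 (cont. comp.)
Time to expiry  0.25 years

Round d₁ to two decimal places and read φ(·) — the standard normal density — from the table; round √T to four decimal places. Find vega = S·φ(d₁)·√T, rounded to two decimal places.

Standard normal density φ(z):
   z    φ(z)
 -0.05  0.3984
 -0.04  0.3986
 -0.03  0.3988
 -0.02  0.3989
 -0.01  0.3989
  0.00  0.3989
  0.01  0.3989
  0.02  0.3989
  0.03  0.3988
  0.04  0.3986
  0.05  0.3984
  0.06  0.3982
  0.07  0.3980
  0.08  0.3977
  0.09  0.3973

σ√T = 0.25·√0.25 = 0.1250
d₁ = [ln(294/298) + (0.039 + 0.25²/2)·0.25] / 0.1250 = [-0.0135 + 0.0176] / 0.1250 = 0.0324 → 0.03
√T = √0.25 = 0.5000
φ(d₁) = φ(0.03) = 0.3988
vega = S·φ(d₁)·√T = 294·0.3988·0.5000 = 58.6236

58.62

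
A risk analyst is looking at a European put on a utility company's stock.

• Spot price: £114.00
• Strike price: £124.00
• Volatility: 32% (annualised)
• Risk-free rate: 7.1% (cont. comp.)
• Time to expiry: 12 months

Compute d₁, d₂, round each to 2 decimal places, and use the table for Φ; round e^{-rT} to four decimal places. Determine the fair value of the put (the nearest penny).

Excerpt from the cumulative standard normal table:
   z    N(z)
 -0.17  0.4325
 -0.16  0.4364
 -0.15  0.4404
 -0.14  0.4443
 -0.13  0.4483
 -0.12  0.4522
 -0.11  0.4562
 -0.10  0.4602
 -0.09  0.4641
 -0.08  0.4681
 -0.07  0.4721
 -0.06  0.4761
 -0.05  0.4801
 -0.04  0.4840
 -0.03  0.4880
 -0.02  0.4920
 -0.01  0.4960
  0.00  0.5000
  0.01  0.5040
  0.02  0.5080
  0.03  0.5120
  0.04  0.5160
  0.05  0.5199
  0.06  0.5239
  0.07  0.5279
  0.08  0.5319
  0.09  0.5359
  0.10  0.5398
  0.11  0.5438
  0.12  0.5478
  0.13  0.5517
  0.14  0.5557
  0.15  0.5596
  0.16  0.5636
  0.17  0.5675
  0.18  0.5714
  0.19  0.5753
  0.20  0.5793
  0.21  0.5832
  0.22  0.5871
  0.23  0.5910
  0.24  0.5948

£15.36

σ√T = 0.32·√1 = 0.3200
ln(S/K) + (r + σ²/2)T = ln(114/124) + (0.071 + 0.32²/2)·1 = -0.0841 + 0.1222 = 0.0381
d₁ = 0.0381 / 0.3200 = 0.1191 ≈ 0.12
d₂ = d₁ − σ√T = 0.1191 − 0.3200 = -0.2009 ≈ -0.20
exp(−rT) = exp(−0.071·1) = 0.9315
P = 124·0.9315·N(0.20) − 114·N(-0.12) = 124·0.9315·0.5793 − 114·0.4522 = 66.9126 − 51.5508 = 15.3618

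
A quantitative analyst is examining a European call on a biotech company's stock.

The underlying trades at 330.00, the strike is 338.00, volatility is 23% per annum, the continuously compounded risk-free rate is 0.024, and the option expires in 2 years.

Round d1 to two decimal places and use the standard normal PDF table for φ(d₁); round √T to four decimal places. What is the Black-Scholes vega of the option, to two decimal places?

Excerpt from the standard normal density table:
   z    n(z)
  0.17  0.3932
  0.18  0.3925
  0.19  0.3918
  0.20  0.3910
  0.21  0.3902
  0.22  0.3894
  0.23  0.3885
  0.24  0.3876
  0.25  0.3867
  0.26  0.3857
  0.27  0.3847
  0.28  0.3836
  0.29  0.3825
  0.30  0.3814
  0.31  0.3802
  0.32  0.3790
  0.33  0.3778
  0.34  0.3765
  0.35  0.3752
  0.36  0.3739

σ√T = 0.23 × 1.4142 = 0.3253
d₁ = [ln(330/338) + (0.024 + 0.23²/2)·2] / 0.3253 = [-0.0240 + 0.1009] / 0.3253 = 0.2366 → 0.24
√T = √2 = 1.4142
φ(d₁) = φ(0.24) = 0.3876
vega = S·φ(d₁)·√T = 330·0.3876·1.4142 = 180.8875

180.89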